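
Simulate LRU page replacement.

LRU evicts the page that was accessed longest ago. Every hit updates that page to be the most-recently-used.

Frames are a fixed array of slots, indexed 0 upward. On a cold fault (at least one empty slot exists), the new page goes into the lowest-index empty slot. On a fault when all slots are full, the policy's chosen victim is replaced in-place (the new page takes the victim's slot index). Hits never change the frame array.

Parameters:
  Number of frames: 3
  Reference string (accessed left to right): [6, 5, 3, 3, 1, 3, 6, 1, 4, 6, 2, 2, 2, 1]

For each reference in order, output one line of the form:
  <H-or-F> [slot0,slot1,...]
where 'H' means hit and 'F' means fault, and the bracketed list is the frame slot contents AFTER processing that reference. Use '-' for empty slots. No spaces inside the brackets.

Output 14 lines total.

F [6,-,-]
F [6,5,-]
F [6,5,3]
H [6,5,3]
F [1,5,3]
H [1,5,3]
F [1,6,3]
H [1,6,3]
F [1,6,4]
H [1,6,4]
F [2,6,4]
H [2,6,4]
H [2,6,4]
F [2,6,1]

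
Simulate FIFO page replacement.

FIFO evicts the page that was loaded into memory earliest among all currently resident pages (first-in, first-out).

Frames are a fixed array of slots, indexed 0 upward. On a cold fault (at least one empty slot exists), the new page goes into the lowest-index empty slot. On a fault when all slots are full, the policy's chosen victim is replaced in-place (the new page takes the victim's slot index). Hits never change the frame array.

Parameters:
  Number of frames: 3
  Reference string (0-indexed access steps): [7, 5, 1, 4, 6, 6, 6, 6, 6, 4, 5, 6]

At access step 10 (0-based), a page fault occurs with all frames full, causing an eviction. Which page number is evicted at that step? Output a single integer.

Step 0: ref 7 -> FAULT, frames=[7,-,-]
Step 1: ref 5 -> FAULT, frames=[7,5,-]
Step 2: ref 1 -> FAULT, frames=[7,5,1]
Step 3: ref 4 -> FAULT, evict 7, frames=[4,5,1]
Step 4: ref 6 -> FAULT, evict 5, frames=[4,6,1]
Step 5: ref 6 -> HIT, frames=[4,6,1]
Step 6: ref 6 -> HIT, frames=[4,6,1]
Step 7: ref 6 -> HIT, frames=[4,6,1]
Step 8: ref 6 -> HIT, frames=[4,6,1]
Step 9: ref 4 -> HIT, frames=[4,6,1]
Step 10: ref 5 -> FAULT, evict 1, frames=[4,6,5]
At step 10: evicted page 1

Answer: 1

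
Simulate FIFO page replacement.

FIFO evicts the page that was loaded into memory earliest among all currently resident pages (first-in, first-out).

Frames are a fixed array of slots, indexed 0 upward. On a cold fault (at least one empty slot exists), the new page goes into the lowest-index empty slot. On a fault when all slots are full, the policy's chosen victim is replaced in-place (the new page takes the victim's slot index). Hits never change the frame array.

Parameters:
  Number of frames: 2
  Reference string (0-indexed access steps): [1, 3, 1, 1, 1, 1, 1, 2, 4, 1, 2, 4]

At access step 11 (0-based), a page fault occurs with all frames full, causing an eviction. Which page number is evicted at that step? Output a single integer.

Answer: 1

Derivation:
Step 0: ref 1 -> FAULT, frames=[1,-]
Step 1: ref 3 -> FAULT, frames=[1,3]
Step 2: ref 1 -> HIT, frames=[1,3]
Step 3: ref 1 -> HIT, frames=[1,3]
Step 4: ref 1 -> HIT, frames=[1,3]
Step 5: ref 1 -> HIT, frames=[1,3]
Step 6: ref 1 -> HIT, frames=[1,3]
Step 7: ref 2 -> FAULT, evict 1, frames=[2,3]
Step 8: ref 4 -> FAULT, evict 3, frames=[2,4]
Step 9: ref 1 -> FAULT, evict 2, frames=[1,4]
Step 10: ref 2 -> FAULT, evict 4, frames=[1,2]
Step 11: ref 4 -> FAULT, evict 1, frames=[4,2]
At step 11: evicted page 1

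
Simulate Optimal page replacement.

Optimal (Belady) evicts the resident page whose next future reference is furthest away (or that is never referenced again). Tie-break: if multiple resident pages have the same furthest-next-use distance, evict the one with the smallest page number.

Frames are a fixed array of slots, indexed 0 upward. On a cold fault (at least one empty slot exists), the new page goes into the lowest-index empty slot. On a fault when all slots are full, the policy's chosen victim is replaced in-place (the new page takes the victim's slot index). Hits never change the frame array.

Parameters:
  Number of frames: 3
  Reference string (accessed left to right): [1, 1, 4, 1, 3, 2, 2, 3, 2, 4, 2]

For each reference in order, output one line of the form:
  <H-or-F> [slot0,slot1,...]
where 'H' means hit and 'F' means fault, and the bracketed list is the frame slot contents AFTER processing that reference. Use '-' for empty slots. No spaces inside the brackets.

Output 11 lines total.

F [1,-,-]
H [1,-,-]
F [1,4,-]
H [1,4,-]
F [1,4,3]
F [2,4,3]
H [2,4,3]
H [2,4,3]
H [2,4,3]
H [2,4,3]
H [2,4,3]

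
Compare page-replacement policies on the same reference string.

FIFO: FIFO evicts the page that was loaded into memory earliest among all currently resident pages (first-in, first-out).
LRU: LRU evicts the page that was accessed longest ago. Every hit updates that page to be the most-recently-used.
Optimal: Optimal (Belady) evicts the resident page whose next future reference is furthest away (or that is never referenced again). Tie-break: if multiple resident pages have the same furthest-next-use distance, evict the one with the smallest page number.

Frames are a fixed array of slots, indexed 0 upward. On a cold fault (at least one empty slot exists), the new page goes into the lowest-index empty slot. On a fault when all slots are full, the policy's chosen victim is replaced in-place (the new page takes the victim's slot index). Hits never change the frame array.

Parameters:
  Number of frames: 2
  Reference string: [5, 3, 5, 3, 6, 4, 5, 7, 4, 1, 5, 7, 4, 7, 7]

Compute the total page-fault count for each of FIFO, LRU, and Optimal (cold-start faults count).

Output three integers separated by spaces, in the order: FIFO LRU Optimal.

--- FIFO ---
  step 0: ref 5 -> FAULT, frames=[5,-] (faults so far: 1)
  step 1: ref 3 -> FAULT, frames=[5,3] (faults so far: 2)
  step 2: ref 5 -> HIT, frames=[5,3] (faults so far: 2)
  step 3: ref 3 -> HIT, frames=[5,3] (faults so far: 2)
  step 4: ref 6 -> FAULT, evict 5, frames=[6,3] (faults so far: 3)
  step 5: ref 4 -> FAULT, evict 3, frames=[6,4] (faults so far: 4)
  step 6: ref 5 -> FAULT, evict 6, frames=[5,4] (faults so far: 5)
  step 7: ref 7 -> FAULT, evict 4, frames=[5,7] (faults so far: 6)
  step 8: ref 4 -> FAULT, evict 5, frames=[4,7] (faults so far: 7)
  step 9: ref 1 -> FAULT, evict 7, frames=[4,1] (faults so far: 8)
  step 10: ref 5 -> FAULT, evict 4, frames=[5,1] (faults so far: 9)
  step 11: ref 7 -> FAULT, evict 1, frames=[5,7] (faults so far: 10)
  step 12: ref 4 -> FAULT, evict 5, frames=[4,7] (faults so far: 11)
  step 13: ref 7 -> HIT, frames=[4,7] (faults so far: 11)
  step 14: ref 7 -> HIT, frames=[4,7] (faults so far: 11)
  FIFO total faults: 11
--- LRU ---
  step 0: ref 5 -> FAULT, frames=[5,-] (faults so far: 1)
  step 1: ref 3 -> FAULT, frames=[5,3] (faults so far: 2)
  step 2: ref 5 -> HIT, frames=[5,3] (faults so far: 2)
  step 3: ref 3 -> HIT, frames=[5,3] (faults so far: 2)
  step 4: ref 6 -> FAULT, evict 5, frames=[6,3] (faults so far: 3)
  step 5: ref 4 -> FAULT, evict 3, frames=[6,4] (faults so far: 4)
  step 6: ref 5 -> FAULT, evict 6, frames=[5,4] (faults so far: 5)
  step 7: ref 7 -> FAULT, evict 4, frames=[5,7] (faults so far: 6)
  step 8: ref 4 -> FAULT, evict 5, frames=[4,7] (faults so far: 7)
  step 9: ref 1 -> FAULT, evict 7, frames=[4,1] (faults so far: 8)
  step 10: ref 5 -> FAULT, evict 4, frames=[5,1] (faults so far: 9)
  step 11: ref 7 -> FAULT, evict 1, frames=[5,7] (faults so far: 10)
  step 12: ref 4 -> FAULT, evict 5, frames=[4,7] (faults so far: 11)
  step 13: ref 7 -> HIT, frames=[4,7] (faults so far: 11)
  step 14: ref 7 -> HIT, frames=[4,7] (faults so far: 11)
  LRU total faults: 11
--- Optimal ---
  step 0: ref 5 -> FAULT, frames=[5,-] (faults so far: 1)
  step 1: ref 3 -> FAULT, frames=[5,3] (faults so far: 2)
  step 2: ref 5 -> HIT, frames=[5,3] (faults so far: 2)
  step 3: ref 3 -> HIT, frames=[5,3] (faults so far: 2)
  step 4: ref 6 -> FAULT, evict 3, frames=[5,6] (faults so far: 3)
  step 5: ref 4 -> FAULT, evict 6, frames=[5,4] (faults so far: 4)
  step 6: ref 5 -> HIT, frames=[5,4] (faults so far: 4)
  step 7: ref 7 -> FAULT, evict 5, frames=[7,4] (faults so far: 5)
  step 8: ref 4 -> HIT, frames=[7,4] (faults so far: 5)
  step 9: ref 1 -> FAULT, evict 4, frames=[7,1] (faults so far: 6)
  step 10: ref 5 -> FAULT, evict 1, frames=[7,5] (faults so far: 7)
  step 11: ref 7 -> HIT, frames=[7,5] (faults so far: 7)
  step 12: ref 4 -> FAULT, evict 5, frames=[7,4] (faults so far: 8)
  step 13: ref 7 -> HIT, frames=[7,4] (faults so far: 8)
  step 14: ref 7 -> HIT, frames=[7,4] (faults so far: 8)
  Optimal total faults: 8

Answer: 11 11 8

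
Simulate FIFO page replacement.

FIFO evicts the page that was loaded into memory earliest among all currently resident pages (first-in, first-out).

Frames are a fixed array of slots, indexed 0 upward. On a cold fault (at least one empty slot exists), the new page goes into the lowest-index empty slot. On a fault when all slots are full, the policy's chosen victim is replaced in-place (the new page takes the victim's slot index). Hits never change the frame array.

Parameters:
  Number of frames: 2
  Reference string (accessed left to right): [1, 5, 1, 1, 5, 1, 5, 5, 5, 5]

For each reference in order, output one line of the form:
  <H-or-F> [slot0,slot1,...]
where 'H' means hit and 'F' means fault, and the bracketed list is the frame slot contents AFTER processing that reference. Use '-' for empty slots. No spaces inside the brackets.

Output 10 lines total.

F [1,-]
F [1,5]
H [1,5]
H [1,5]
H [1,5]
H [1,5]
H [1,5]
H [1,5]
H [1,5]
H [1,5]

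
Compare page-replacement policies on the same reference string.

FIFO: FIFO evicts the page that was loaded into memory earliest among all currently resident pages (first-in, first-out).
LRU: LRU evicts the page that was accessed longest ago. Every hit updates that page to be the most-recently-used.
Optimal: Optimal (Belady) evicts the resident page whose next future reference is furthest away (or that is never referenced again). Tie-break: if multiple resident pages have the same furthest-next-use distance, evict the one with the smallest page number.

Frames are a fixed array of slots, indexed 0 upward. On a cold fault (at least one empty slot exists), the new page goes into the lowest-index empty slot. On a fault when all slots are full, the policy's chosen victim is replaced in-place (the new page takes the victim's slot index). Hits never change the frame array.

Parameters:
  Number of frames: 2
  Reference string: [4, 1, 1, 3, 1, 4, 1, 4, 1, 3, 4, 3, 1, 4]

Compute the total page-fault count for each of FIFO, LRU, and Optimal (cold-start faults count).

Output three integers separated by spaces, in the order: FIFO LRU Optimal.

--- FIFO ---
  step 0: ref 4 -> FAULT, frames=[4,-] (faults so far: 1)
  step 1: ref 1 -> FAULT, frames=[4,1] (faults so far: 2)
  step 2: ref 1 -> HIT, frames=[4,1] (faults so far: 2)
  step 3: ref 3 -> FAULT, evict 4, frames=[3,1] (faults so far: 3)
  step 4: ref 1 -> HIT, frames=[3,1] (faults so far: 3)
  step 5: ref 4 -> FAULT, evict 1, frames=[3,4] (faults so far: 4)
  step 6: ref 1 -> FAULT, evict 3, frames=[1,4] (faults so far: 5)
  step 7: ref 4 -> HIT, frames=[1,4] (faults so far: 5)
  step 8: ref 1 -> HIT, frames=[1,4] (faults so far: 5)
  step 9: ref 3 -> FAULT, evict 4, frames=[1,3] (faults so far: 6)
  step 10: ref 4 -> FAULT, evict 1, frames=[4,3] (faults so far: 7)
  step 11: ref 3 -> HIT, frames=[4,3] (faults so far: 7)
  step 12: ref 1 -> FAULT, evict 3, frames=[4,1] (faults so far: 8)
  step 13: ref 4 -> HIT, frames=[4,1] (faults so far: 8)
  FIFO total faults: 8
--- LRU ---
  step 0: ref 4 -> FAULT, frames=[4,-] (faults so far: 1)
  step 1: ref 1 -> FAULT, frames=[4,1] (faults so far: 2)
  step 2: ref 1 -> HIT, frames=[4,1] (faults so far: 2)
  step 3: ref 3 -> FAULT, evict 4, frames=[3,1] (faults so far: 3)
  step 4: ref 1 -> HIT, frames=[3,1] (faults so far: 3)
  step 5: ref 4 -> FAULT, evict 3, frames=[4,1] (faults so far: 4)
  step 6: ref 1 -> HIT, frames=[4,1] (faults so far: 4)
  step 7: ref 4 -> HIT, frames=[4,1] (faults so far: 4)
  step 8: ref 1 -> HIT, frames=[4,1] (faults so far: 4)
  step 9: ref 3 -> FAULT, evict 4, frames=[3,1] (faults so far: 5)
  step 10: ref 4 -> FAULT, evict 1, frames=[3,4] (faults so far: 6)
  step 11: ref 3 -> HIT, frames=[3,4] (faults so far: 6)
  step 12: ref 1 -> FAULT, evict 4, frames=[3,1] (faults so far: 7)
  step 13: ref 4 -> FAULT, evict 3, frames=[4,1] (faults so far: 8)
  LRU total faults: 8
--- Optimal ---
  step 0: ref 4 -> FAULT, frames=[4,-] (faults so far: 1)
  step 1: ref 1 -> FAULT, frames=[4,1] (faults so far: 2)
  step 2: ref 1 -> HIT, frames=[4,1] (faults so far: 2)
  step 3: ref 3 -> FAULT, evict 4, frames=[3,1] (faults so far: 3)
  step 4: ref 1 -> HIT, frames=[3,1] (faults so far: 3)
  step 5: ref 4 -> FAULT, evict 3, frames=[4,1] (faults so far: 4)
  step 6: ref 1 -> HIT, frames=[4,1] (faults so far: 4)
  step 7: ref 4 -> HIT, frames=[4,1] (faults so far: 4)
  step 8: ref 1 -> HIT, frames=[4,1] (faults so far: 4)
  step 9: ref 3 -> FAULT, evict 1, frames=[4,3] (faults so far: 5)
  step 10: ref 4 -> HIT, frames=[4,3] (faults so far: 5)
  step 11: ref 3 -> HIT, frames=[4,3] (faults so far: 5)
  step 12: ref 1 -> FAULT, evict 3, frames=[4,1] (faults so far: 6)
  step 13: ref 4 -> HIT, frames=[4,1] (faults so far: 6)
  Optimal total faults: 6

Answer: 8 8 6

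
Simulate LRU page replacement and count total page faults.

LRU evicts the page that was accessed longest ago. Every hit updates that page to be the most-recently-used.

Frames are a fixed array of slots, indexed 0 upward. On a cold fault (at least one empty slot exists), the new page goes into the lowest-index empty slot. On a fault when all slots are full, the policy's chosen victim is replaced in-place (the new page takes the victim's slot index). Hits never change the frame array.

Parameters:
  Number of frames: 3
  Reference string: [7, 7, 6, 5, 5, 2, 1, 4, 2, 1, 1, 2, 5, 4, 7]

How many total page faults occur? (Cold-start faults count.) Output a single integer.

Step 0: ref 7 → FAULT, frames=[7,-,-]
Step 1: ref 7 → HIT, frames=[7,-,-]
Step 2: ref 6 → FAULT, frames=[7,6,-]
Step 3: ref 5 → FAULT, frames=[7,6,5]
Step 4: ref 5 → HIT, frames=[7,6,5]
Step 5: ref 2 → FAULT (evict 7), frames=[2,6,5]
Step 6: ref 1 → FAULT (evict 6), frames=[2,1,5]
Step 7: ref 4 → FAULT (evict 5), frames=[2,1,4]
Step 8: ref 2 → HIT, frames=[2,1,4]
Step 9: ref 1 → HIT, frames=[2,1,4]
Step 10: ref 1 → HIT, frames=[2,1,4]
Step 11: ref 2 → HIT, frames=[2,1,4]
Step 12: ref 5 → FAULT (evict 4), frames=[2,1,5]
Step 13: ref 4 → FAULT (evict 1), frames=[2,4,5]
Step 14: ref 7 → FAULT (evict 2), frames=[7,4,5]
Total faults: 9

Answer: 9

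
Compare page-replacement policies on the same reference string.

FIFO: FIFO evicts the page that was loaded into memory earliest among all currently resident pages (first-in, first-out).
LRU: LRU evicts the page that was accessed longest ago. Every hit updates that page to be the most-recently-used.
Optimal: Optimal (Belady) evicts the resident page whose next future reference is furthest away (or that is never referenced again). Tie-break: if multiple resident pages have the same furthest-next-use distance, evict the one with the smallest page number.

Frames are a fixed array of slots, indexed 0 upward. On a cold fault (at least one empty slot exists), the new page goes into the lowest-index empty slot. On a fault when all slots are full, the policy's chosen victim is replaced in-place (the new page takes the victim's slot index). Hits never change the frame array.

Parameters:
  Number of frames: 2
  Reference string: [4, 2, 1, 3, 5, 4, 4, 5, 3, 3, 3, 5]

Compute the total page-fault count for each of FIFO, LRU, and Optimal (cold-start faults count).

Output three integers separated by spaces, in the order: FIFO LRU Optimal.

Answer: 8 7 6

Derivation:
--- FIFO ---
  step 0: ref 4 -> FAULT, frames=[4,-] (faults so far: 1)
  step 1: ref 2 -> FAULT, frames=[4,2] (faults so far: 2)
  step 2: ref 1 -> FAULT, evict 4, frames=[1,2] (faults so far: 3)
  step 3: ref 3 -> FAULT, evict 2, frames=[1,3] (faults so far: 4)
  step 4: ref 5 -> FAULT, evict 1, frames=[5,3] (faults so far: 5)
  step 5: ref 4 -> FAULT, evict 3, frames=[5,4] (faults so far: 6)
  step 6: ref 4 -> HIT, frames=[5,4] (faults so far: 6)
  step 7: ref 5 -> HIT, frames=[5,4] (faults so far: 6)
  step 8: ref 3 -> FAULT, evict 5, frames=[3,4] (faults so far: 7)
  step 9: ref 3 -> HIT, frames=[3,4] (faults so far: 7)
  step 10: ref 3 -> HIT, frames=[3,4] (faults so far: 7)
  step 11: ref 5 -> FAULT, evict 4, frames=[3,5] (faults so far: 8)
  FIFO total faults: 8
--- LRU ---
  step 0: ref 4 -> FAULT, frames=[4,-] (faults so far: 1)
  step 1: ref 2 -> FAULT, frames=[4,2] (faults so far: 2)
  step 2: ref 1 -> FAULT, evict 4, frames=[1,2] (faults so far: 3)
  step 3: ref 3 -> FAULT, evict 2, frames=[1,3] (faults so far: 4)
  step 4: ref 5 -> FAULT, evict 1, frames=[5,3] (faults so far: 5)
  step 5: ref 4 -> FAULT, evict 3, frames=[5,4] (faults so far: 6)
  step 6: ref 4 -> HIT, frames=[5,4] (faults so far: 6)
  step 7: ref 5 -> HIT, frames=[5,4] (faults so far: 6)
  step 8: ref 3 -> FAULT, evict 4, frames=[5,3] (faults so far: 7)
  step 9: ref 3 -> HIT, frames=[5,3] (faults so far: 7)
  step 10: ref 3 -> HIT, frames=[5,3] (faults so far: 7)
  step 11: ref 5 -> HIT, frames=[5,3] (faults so far: 7)
  LRU total faults: 7
--- Optimal ---
  step 0: ref 4 -> FAULT, frames=[4,-] (faults so far: 1)
  step 1: ref 2 -> FAULT, frames=[4,2] (faults so far: 2)
  step 2: ref 1 -> FAULT, evict 2, frames=[4,1] (faults so far: 3)
  step 3: ref 3 -> FAULT, evict 1, frames=[4,3] (faults so far: 4)
  step 4: ref 5 -> FAULT, evict 3, frames=[4,5] (faults so far: 5)
  step 5: ref 4 -> HIT, frames=[4,5] (faults so far: 5)
  step 6: ref 4 -> HIT, frames=[4,5] (faults so far: 5)
  step 7: ref 5 -> HIT, frames=[4,5] (faults so far: 5)
  step 8: ref 3 -> FAULT, evict 4, frames=[3,5] (faults so far: 6)
  step 9: ref 3 -> HIT, frames=[3,5] (faults so far: 6)
  step 10: ref 3 -> HIT, frames=[3,5] (faults so far: 6)
  step 11: ref 5 -> HIT, frames=[3,5] (faults so far: 6)
  Optimal total faults: 6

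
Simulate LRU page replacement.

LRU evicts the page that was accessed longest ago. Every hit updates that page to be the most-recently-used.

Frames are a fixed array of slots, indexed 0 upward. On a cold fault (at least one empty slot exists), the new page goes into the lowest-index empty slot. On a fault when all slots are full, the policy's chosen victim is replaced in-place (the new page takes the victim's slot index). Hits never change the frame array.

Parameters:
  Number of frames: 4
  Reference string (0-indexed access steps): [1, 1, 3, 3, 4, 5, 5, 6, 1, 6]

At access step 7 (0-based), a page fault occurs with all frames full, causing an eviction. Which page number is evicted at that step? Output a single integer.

Answer: 1

Derivation:
Step 0: ref 1 -> FAULT, frames=[1,-,-,-]
Step 1: ref 1 -> HIT, frames=[1,-,-,-]
Step 2: ref 3 -> FAULT, frames=[1,3,-,-]
Step 3: ref 3 -> HIT, frames=[1,3,-,-]
Step 4: ref 4 -> FAULT, frames=[1,3,4,-]
Step 5: ref 5 -> FAULT, frames=[1,3,4,5]
Step 6: ref 5 -> HIT, frames=[1,3,4,5]
Step 7: ref 6 -> FAULT, evict 1, frames=[6,3,4,5]
At step 7: evicted page 1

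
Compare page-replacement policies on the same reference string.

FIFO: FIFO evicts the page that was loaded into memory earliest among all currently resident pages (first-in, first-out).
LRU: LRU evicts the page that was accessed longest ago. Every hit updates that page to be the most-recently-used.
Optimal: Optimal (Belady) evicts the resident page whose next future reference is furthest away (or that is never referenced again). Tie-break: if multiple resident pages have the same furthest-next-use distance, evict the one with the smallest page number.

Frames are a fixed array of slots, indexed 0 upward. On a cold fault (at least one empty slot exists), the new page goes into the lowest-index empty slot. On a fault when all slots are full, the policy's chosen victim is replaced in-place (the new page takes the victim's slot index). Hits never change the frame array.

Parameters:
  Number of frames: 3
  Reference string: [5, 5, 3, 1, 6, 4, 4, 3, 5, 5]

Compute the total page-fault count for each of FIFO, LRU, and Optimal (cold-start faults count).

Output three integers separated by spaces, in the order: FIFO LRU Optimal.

--- FIFO ---
  step 0: ref 5 -> FAULT, frames=[5,-,-] (faults so far: 1)
  step 1: ref 5 -> HIT, frames=[5,-,-] (faults so far: 1)
  step 2: ref 3 -> FAULT, frames=[5,3,-] (faults so far: 2)
  step 3: ref 1 -> FAULT, frames=[5,3,1] (faults so far: 3)
  step 4: ref 6 -> FAULT, evict 5, frames=[6,3,1] (faults so far: 4)
  step 5: ref 4 -> FAULT, evict 3, frames=[6,4,1] (faults so far: 5)
  step 6: ref 4 -> HIT, frames=[6,4,1] (faults so far: 5)
  step 7: ref 3 -> FAULT, evict 1, frames=[6,4,3] (faults so far: 6)
  step 8: ref 5 -> FAULT, evict 6, frames=[5,4,3] (faults so far: 7)
  step 9: ref 5 -> HIT, frames=[5,4,3] (faults so far: 7)
  FIFO total faults: 7
--- LRU ---
  step 0: ref 5 -> FAULT, frames=[5,-,-] (faults so far: 1)
  step 1: ref 5 -> HIT, frames=[5,-,-] (faults so far: 1)
  step 2: ref 3 -> FAULT, frames=[5,3,-] (faults so far: 2)
  step 3: ref 1 -> FAULT, frames=[5,3,1] (faults so far: 3)
  step 4: ref 6 -> FAULT, evict 5, frames=[6,3,1] (faults so far: 4)
  step 5: ref 4 -> FAULT, evict 3, frames=[6,4,1] (faults so far: 5)
  step 6: ref 4 -> HIT, frames=[6,4,1] (faults so far: 5)
  step 7: ref 3 -> FAULT, evict 1, frames=[6,4,3] (faults so far: 6)
  step 8: ref 5 -> FAULT, evict 6, frames=[5,4,3] (faults so far: 7)
  step 9: ref 5 -> HIT, frames=[5,4,3] (faults so far: 7)
  LRU total faults: 7
--- Optimal ---
  step 0: ref 5 -> FAULT, frames=[5,-,-] (faults so far: 1)
  step 1: ref 5 -> HIT, frames=[5,-,-] (faults so far: 1)
  step 2: ref 3 -> FAULT, frames=[5,3,-] (faults so far: 2)
  step 3: ref 1 -> FAULT, frames=[5,3,1] (faults so far: 3)
  step 4: ref 6 -> FAULT, evict 1, frames=[5,3,6] (faults so far: 4)
  step 5: ref 4 -> FAULT, evict 6, frames=[5,3,4] (faults so far: 5)
  step 6: ref 4 -> HIT, frames=[5,3,4] (faults so far: 5)
  step 7: ref 3 -> HIT, frames=[5,3,4] (faults so far: 5)
  step 8: ref 5 -> HIT, frames=[5,3,4] (faults so far: 5)
  step 9: ref 5 -> HIT, frames=[5,3,4] (faults so far: 5)
  Optimal total faults: 5

Answer: 7 7 5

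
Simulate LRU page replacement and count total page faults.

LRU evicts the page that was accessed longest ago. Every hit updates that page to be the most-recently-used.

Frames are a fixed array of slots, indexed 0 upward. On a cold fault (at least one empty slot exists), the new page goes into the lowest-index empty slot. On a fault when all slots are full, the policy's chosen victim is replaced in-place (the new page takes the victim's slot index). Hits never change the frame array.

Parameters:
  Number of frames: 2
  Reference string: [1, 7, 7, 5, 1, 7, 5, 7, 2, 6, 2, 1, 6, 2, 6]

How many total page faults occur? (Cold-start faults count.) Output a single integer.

Step 0: ref 1 → FAULT, frames=[1,-]
Step 1: ref 7 → FAULT, frames=[1,7]
Step 2: ref 7 → HIT, frames=[1,7]
Step 3: ref 5 → FAULT (evict 1), frames=[5,7]
Step 4: ref 1 → FAULT (evict 7), frames=[5,1]
Step 5: ref 7 → FAULT (evict 5), frames=[7,1]
Step 6: ref 5 → FAULT (evict 1), frames=[7,5]
Step 7: ref 7 → HIT, frames=[7,5]
Step 8: ref 2 → FAULT (evict 5), frames=[7,2]
Step 9: ref 6 → FAULT (evict 7), frames=[6,2]
Step 10: ref 2 → HIT, frames=[6,2]
Step 11: ref 1 → FAULT (evict 6), frames=[1,2]
Step 12: ref 6 → FAULT (evict 2), frames=[1,6]
Step 13: ref 2 → FAULT (evict 1), frames=[2,6]
Step 14: ref 6 → HIT, frames=[2,6]
Total faults: 11

Answer: 11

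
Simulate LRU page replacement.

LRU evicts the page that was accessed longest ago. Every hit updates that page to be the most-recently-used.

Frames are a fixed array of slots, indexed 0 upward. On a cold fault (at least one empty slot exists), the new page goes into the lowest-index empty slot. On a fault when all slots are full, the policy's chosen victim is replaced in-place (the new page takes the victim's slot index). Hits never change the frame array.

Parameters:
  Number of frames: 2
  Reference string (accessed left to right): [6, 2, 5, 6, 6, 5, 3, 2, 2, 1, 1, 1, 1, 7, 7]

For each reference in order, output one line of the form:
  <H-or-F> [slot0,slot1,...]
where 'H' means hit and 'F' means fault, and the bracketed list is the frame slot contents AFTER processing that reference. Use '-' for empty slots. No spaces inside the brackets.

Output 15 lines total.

F [6,-]
F [6,2]
F [5,2]
F [5,6]
H [5,6]
H [5,6]
F [5,3]
F [2,3]
H [2,3]
F [2,1]
H [2,1]
H [2,1]
H [2,1]
F [7,1]
H [7,1]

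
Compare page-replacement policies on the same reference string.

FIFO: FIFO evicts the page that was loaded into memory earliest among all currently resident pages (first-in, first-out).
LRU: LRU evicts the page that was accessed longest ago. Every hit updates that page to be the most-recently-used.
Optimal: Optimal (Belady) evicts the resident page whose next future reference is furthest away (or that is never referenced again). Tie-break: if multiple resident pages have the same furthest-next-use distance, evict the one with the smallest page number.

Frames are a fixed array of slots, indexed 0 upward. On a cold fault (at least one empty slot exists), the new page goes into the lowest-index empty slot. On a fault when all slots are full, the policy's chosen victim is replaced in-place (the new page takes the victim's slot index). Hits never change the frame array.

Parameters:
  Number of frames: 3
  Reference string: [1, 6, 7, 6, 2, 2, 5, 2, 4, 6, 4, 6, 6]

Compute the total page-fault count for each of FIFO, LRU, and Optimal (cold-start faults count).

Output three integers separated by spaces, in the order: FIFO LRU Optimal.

--- FIFO ---
  step 0: ref 1 -> FAULT, frames=[1,-,-] (faults so far: 1)
  step 1: ref 6 -> FAULT, frames=[1,6,-] (faults so far: 2)
  step 2: ref 7 -> FAULT, frames=[1,6,7] (faults so far: 3)
  step 3: ref 6 -> HIT, frames=[1,6,7] (faults so far: 3)
  step 4: ref 2 -> FAULT, evict 1, frames=[2,6,7] (faults so far: 4)
  step 5: ref 2 -> HIT, frames=[2,6,7] (faults so far: 4)
  step 6: ref 5 -> FAULT, evict 6, frames=[2,5,7] (faults so far: 5)
  step 7: ref 2 -> HIT, frames=[2,5,7] (faults so far: 5)
  step 8: ref 4 -> FAULT, evict 7, frames=[2,5,4] (faults so far: 6)
  step 9: ref 6 -> FAULT, evict 2, frames=[6,5,4] (faults so far: 7)
  step 10: ref 4 -> HIT, frames=[6,5,4] (faults so far: 7)
  step 11: ref 6 -> HIT, frames=[6,5,4] (faults so far: 7)
  step 12: ref 6 -> HIT, frames=[6,5,4] (faults so far: 7)
  FIFO total faults: 7
--- LRU ---
  step 0: ref 1 -> FAULT, frames=[1,-,-] (faults so far: 1)
  step 1: ref 6 -> FAULT, frames=[1,6,-] (faults so far: 2)
  step 2: ref 7 -> FAULT, frames=[1,6,7] (faults so far: 3)
  step 3: ref 6 -> HIT, frames=[1,6,7] (faults so far: 3)
  step 4: ref 2 -> FAULT, evict 1, frames=[2,6,7] (faults so far: 4)
  step 5: ref 2 -> HIT, frames=[2,6,7] (faults so far: 4)
  step 6: ref 5 -> FAULT, evict 7, frames=[2,6,5] (faults so far: 5)
  step 7: ref 2 -> HIT, frames=[2,6,5] (faults so far: 5)
  step 8: ref 4 -> FAULT, evict 6, frames=[2,4,5] (faults so far: 6)
  step 9: ref 6 -> FAULT, evict 5, frames=[2,4,6] (faults so far: 7)
  step 10: ref 4 -> HIT, frames=[2,4,6] (faults so far: 7)
  step 11: ref 6 -> HIT, frames=[2,4,6] (faults so far: 7)
  step 12: ref 6 -> HIT, frames=[2,4,6] (faults so far: 7)
  LRU total faults: 7
--- Optimal ---
  step 0: ref 1 -> FAULT, frames=[1,-,-] (faults so far: 1)
  step 1: ref 6 -> FAULT, frames=[1,6,-] (faults so far: 2)
  step 2: ref 7 -> FAULT, frames=[1,6,7] (faults so far: 3)
  step 3: ref 6 -> HIT, frames=[1,6,7] (faults so far: 3)
  step 4: ref 2 -> FAULT, evict 1, frames=[2,6,7] (faults so far: 4)
  step 5: ref 2 -> HIT, frames=[2,6,7] (faults so far: 4)
  step 6: ref 5 -> FAULT, evict 7, frames=[2,6,5] (faults so far: 5)
  step 7: ref 2 -> HIT, frames=[2,6,5] (faults so far: 5)
  step 8: ref 4 -> FAULT, evict 2, frames=[4,6,5] (faults so far: 6)
  step 9: ref 6 -> HIT, frames=[4,6,5] (faults so far: 6)
  step 10: ref 4 -> HIT, frames=[4,6,5] (faults so far: 6)
  step 11: ref 6 -> HIT, frames=[4,6,5] (faults so far: 6)
  step 12: ref 6 -> HIT, frames=[4,6,5] (faults so far: 6)
  Optimal total faults: 6

Answer: 7 7 6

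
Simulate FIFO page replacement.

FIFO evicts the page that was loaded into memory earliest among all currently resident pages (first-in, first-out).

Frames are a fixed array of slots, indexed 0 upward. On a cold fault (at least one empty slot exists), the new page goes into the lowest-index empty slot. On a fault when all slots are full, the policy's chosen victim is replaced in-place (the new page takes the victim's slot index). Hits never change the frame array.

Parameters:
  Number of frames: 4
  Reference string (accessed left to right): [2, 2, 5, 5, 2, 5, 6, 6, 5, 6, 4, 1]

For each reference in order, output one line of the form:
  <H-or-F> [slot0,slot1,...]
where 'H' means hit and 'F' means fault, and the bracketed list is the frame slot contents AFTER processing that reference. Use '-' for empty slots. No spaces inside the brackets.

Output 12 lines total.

F [2,-,-,-]
H [2,-,-,-]
F [2,5,-,-]
H [2,5,-,-]
H [2,5,-,-]
H [2,5,-,-]
F [2,5,6,-]
H [2,5,6,-]
H [2,5,6,-]
H [2,5,6,-]
F [2,5,6,4]
F [1,5,6,4]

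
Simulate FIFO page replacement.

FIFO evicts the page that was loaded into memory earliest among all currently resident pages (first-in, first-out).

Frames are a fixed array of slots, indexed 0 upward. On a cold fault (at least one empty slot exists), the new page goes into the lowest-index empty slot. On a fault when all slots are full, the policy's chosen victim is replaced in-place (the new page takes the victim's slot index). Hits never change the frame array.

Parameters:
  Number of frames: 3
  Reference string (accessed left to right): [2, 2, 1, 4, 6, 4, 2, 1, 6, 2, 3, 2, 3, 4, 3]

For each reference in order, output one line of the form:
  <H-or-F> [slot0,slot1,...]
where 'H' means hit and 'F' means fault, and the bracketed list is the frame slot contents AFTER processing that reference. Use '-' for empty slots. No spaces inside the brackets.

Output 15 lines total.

F [2,-,-]
H [2,-,-]
F [2,1,-]
F [2,1,4]
F [6,1,4]
H [6,1,4]
F [6,2,4]
F [6,2,1]
H [6,2,1]
H [6,2,1]
F [3,2,1]
H [3,2,1]
H [3,2,1]
F [3,4,1]
H [3,4,1]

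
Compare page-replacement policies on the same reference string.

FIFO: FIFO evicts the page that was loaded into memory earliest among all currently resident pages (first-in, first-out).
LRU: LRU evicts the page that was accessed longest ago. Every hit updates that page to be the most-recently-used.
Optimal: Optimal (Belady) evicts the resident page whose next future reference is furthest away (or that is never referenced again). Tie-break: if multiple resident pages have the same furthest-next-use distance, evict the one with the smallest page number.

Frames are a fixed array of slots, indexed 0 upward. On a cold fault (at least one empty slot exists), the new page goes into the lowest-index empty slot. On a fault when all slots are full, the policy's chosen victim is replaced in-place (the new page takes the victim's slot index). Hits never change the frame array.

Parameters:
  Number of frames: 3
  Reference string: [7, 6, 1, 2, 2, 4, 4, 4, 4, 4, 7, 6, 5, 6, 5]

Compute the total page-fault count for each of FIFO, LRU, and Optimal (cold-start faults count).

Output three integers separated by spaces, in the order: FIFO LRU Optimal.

--- FIFO ---
  step 0: ref 7 -> FAULT, frames=[7,-,-] (faults so far: 1)
  step 1: ref 6 -> FAULT, frames=[7,6,-] (faults so far: 2)
  step 2: ref 1 -> FAULT, frames=[7,6,1] (faults so far: 3)
  step 3: ref 2 -> FAULT, evict 7, frames=[2,6,1] (faults so far: 4)
  step 4: ref 2 -> HIT, frames=[2,6,1] (faults so far: 4)
  step 5: ref 4 -> FAULT, evict 6, frames=[2,4,1] (faults so far: 5)
  step 6: ref 4 -> HIT, frames=[2,4,1] (faults so far: 5)
  step 7: ref 4 -> HIT, frames=[2,4,1] (faults so far: 5)
  step 8: ref 4 -> HIT, frames=[2,4,1] (faults so far: 5)
  step 9: ref 4 -> HIT, frames=[2,4,1] (faults so far: 5)
  step 10: ref 7 -> FAULT, evict 1, frames=[2,4,7] (faults so far: 6)
  step 11: ref 6 -> FAULT, evict 2, frames=[6,4,7] (faults so far: 7)
  step 12: ref 5 -> FAULT, evict 4, frames=[6,5,7] (faults so far: 8)
  step 13: ref 6 -> HIT, frames=[6,5,7] (faults so far: 8)
  step 14: ref 5 -> HIT, frames=[6,5,7] (faults so far: 8)
  FIFO total faults: 8
--- LRU ---
  step 0: ref 7 -> FAULT, frames=[7,-,-] (faults so far: 1)
  step 1: ref 6 -> FAULT, frames=[7,6,-] (faults so far: 2)
  step 2: ref 1 -> FAULT, frames=[7,6,1] (faults so far: 3)
  step 3: ref 2 -> FAULT, evict 7, frames=[2,6,1] (faults so far: 4)
  step 4: ref 2 -> HIT, frames=[2,6,1] (faults so far: 4)
  step 5: ref 4 -> FAULT, evict 6, frames=[2,4,1] (faults so far: 5)
  step 6: ref 4 -> HIT, frames=[2,4,1] (faults so far: 5)
  step 7: ref 4 -> HIT, frames=[2,4,1] (faults so far: 5)
  step 8: ref 4 -> HIT, frames=[2,4,1] (faults so far: 5)
  step 9: ref 4 -> HIT, frames=[2,4,1] (faults so far: 5)
  step 10: ref 7 -> FAULT, evict 1, frames=[2,4,7] (faults so far: 6)
  step 11: ref 6 -> FAULT, evict 2, frames=[6,4,7] (faults so far: 7)
  step 12: ref 5 -> FAULT, evict 4, frames=[6,5,7] (faults so far: 8)
  step 13: ref 6 -> HIT, frames=[6,5,7] (faults so far: 8)
  step 14: ref 5 -> HIT, frames=[6,5,7] (faults so far: 8)
  LRU total faults: 8
--- Optimal ---
  step 0: ref 7 -> FAULT, frames=[7,-,-] (faults so far: 1)
  step 1: ref 6 -> FAULT, frames=[7,6,-] (faults so far: 2)
  step 2: ref 1 -> FAULT, frames=[7,6,1] (faults so far: 3)
  step 3: ref 2 -> FAULT, evict 1, frames=[7,6,2] (faults so far: 4)
  step 4: ref 2 -> HIT, frames=[7,6,2] (faults so far: 4)
  step 5: ref 4 -> FAULT, evict 2, frames=[7,6,4] (faults so far: 5)
  step 6: ref 4 -> HIT, frames=[7,6,4] (faults so far: 5)
  step 7: ref 4 -> HIT, frames=[7,6,4] (faults so far: 5)
  step 8: ref 4 -> HIT, frames=[7,6,4] (faults so far: 5)
  step 9: ref 4 -> HIT, frames=[7,6,4] (faults so far: 5)
  step 10: ref 7 -> HIT, frames=[7,6,4] (faults so far: 5)
  step 11: ref 6 -> HIT, frames=[7,6,4] (faults so far: 5)
  step 12: ref 5 -> FAULT, evict 4, frames=[7,6,5] (faults so far: 6)
  step 13: ref 6 -> HIT, frames=[7,6,5] (faults so far: 6)
  step 14: ref 5 -> HIT, frames=[7,6,5] (faults so far: 6)
  Optimal total faults: 6

Answer: 8 8 6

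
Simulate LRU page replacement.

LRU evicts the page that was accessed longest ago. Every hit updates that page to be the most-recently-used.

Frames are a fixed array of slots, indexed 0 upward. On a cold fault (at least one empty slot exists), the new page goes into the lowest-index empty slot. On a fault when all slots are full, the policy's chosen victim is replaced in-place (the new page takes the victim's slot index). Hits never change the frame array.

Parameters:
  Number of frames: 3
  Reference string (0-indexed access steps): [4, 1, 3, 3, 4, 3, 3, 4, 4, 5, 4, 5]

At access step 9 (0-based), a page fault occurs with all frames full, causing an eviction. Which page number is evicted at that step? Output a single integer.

Step 0: ref 4 -> FAULT, frames=[4,-,-]
Step 1: ref 1 -> FAULT, frames=[4,1,-]
Step 2: ref 3 -> FAULT, frames=[4,1,3]
Step 3: ref 3 -> HIT, frames=[4,1,3]
Step 4: ref 4 -> HIT, frames=[4,1,3]
Step 5: ref 3 -> HIT, frames=[4,1,3]
Step 6: ref 3 -> HIT, frames=[4,1,3]
Step 7: ref 4 -> HIT, frames=[4,1,3]
Step 8: ref 4 -> HIT, frames=[4,1,3]
Step 9: ref 5 -> FAULT, evict 1, frames=[4,5,3]
At step 9: evicted page 1

Answer: 1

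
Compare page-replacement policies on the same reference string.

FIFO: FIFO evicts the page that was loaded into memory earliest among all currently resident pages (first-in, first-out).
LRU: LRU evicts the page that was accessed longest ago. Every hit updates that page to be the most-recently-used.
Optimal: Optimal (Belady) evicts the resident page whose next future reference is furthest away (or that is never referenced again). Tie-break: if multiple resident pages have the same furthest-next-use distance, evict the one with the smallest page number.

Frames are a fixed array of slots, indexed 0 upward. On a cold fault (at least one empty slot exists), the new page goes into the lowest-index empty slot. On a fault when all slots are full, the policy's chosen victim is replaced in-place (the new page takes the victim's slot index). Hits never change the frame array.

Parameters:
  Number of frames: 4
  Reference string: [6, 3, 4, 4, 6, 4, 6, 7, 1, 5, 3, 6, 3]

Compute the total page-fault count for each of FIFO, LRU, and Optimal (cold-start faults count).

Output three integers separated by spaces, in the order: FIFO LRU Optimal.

--- FIFO ---
  step 0: ref 6 -> FAULT, frames=[6,-,-,-] (faults so far: 1)
  step 1: ref 3 -> FAULT, frames=[6,3,-,-] (faults so far: 2)
  step 2: ref 4 -> FAULT, frames=[6,3,4,-] (faults so far: 3)
  step 3: ref 4 -> HIT, frames=[6,3,4,-] (faults so far: 3)
  step 4: ref 6 -> HIT, frames=[6,3,4,-] (faults so far: 3)
  step 5: ref 4 -> HIT, frames=[6,3,4,-] (faults so far: 3)
  step 6: ref 6 -> HIT, frames=[6,3,4,-] (faults so far: 3)
  step 7: ref 7 -> FAULT, frames=[6,3,4,7] (faults so far: 4)
  step 8: ref 1 -> FAULT, evict 6, frames=[1,3,4,7] (faults so far: 5)
  step 9: ref 5 -> FAULT, evict 3, frames=[1,5,4,7] (faults so far: 6)
  step 10: ref 3 -> FAULT, evict 4, frames=[1,5,3,7] (faults so far: 7)
  step 11: ref 6 -> FAULT, evict 7, frames=[1,5,3,6] (faults so far: 8)
  step 12: ref 3 -> HIT, frames=[1,5,3,6] (faults so far: 8)
  FIFO total faults: 8
--- LRU ---
  step 0: ref 6 -> FAULT, frames=[6,-,-,-] (faults so far: 1)
  step 1: ref 3 -> FAULT, frames=[6,3,-,-] (faults so far: 2)
  step 2: ref 4 -> FAULT, frames=[6,3,4,-] (faults so far: 3)
  step 3: ref 4 -> HIT, frames=[6,3,4,-] (faults so far: 3)
  step 4: ref 6 -> HIT, frames=[6,3,4,-] (faults so far: 3)
  step 5: ref 4 -> HIT, frames=[6,3,4,-] (faults so far: 3)
  step 6: ref 6 -> HIT, frames=[6,3,4,-] (faults so far: 3)
  step 7: ref 7 -> FAULT, frames=[6,3,4,7] (faults so far: 4)
  step 8: ref 1 -> FAULT, evict 3, frames=[6,1,4,7] (faults so far: 5)
  step 9: ref 5 -> FAULT, evict 4, frames=[6,1,5,7] (faults so far: 6)
  step 10: ref 3 -> FAULT, evict 6, frames=[3,1,5,7] (faults so far: 7)
  step 11: ref 6 -> FAULT, evict 7, frames=[3,1,5,6] (faults so far: 8)
  step 12: ref 3 -> HIT, frames=[3,1,5,6] (faults so far: 8)
  LRU total faults: 8
--- Optimal ---
  step 0: ref 6 -> FAULT, frames=[6,-,-,-] (faults so far: 1)
  step 1: ref 3 -> FAULT, frames=[6,3,-,-] (faults so far: 2)
  step 2: ref 4 -> FAULT, frames=[6,3,4,-] (faults so far: 3)
  step 3: ref 4 -> HIT, frames=[6,3,4,-] (faults so far: 3)
  step 4: ref 6 -> HIT, frames=[6,3,4,-] (faults so far: 3)
  step 5: ref 4 -> HIT, frames=[6,3,4,-] (faults so far: 3)
  step 6: ref 6 -> HIT, frames=[6,3,4,-] (faults so far: 3)
  step 7: ref 7 -> FAULT, frames=[6,3,4,7] (faults so far: 4)
  step 8: ref 1 -> FAULT, evict 4, frames=[6,3,1,7] (faults so far: 5)
  step 9: ref 5 -> FAULT, evict 1, frames=[6,3,5,7] (faults so far: 6)
  step 10: ref 3 -> HIT, frames=[6,3,5,7] (faults so far: 6)
  step 11: ref 6 -> HIT, frames=[6,3,5,7] (faults so far: 6)
  step 12: ref 3 -> HIT, frames=[6,3,5,7] (faults so far: 6)
  Optimal total faults: 6

Answer: 8 8 6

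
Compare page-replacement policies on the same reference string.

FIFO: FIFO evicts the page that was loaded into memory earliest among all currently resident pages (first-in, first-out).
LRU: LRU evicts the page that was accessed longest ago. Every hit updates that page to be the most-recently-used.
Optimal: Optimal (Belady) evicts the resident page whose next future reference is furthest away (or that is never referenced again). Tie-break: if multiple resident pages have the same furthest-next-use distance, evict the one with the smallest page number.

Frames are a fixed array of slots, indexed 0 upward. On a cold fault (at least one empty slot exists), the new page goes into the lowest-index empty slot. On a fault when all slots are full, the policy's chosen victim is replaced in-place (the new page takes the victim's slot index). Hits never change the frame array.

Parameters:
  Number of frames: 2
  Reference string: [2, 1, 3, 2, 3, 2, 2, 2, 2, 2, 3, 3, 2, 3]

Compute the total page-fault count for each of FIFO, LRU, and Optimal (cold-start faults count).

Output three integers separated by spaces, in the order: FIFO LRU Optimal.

--- FIFO ---
  step 0: ref 2 -> FAULT, frames=[2,-] (faults so far: 1)
  step 1: ref 1 -> FAULT, frames=[2,1] (faults so far: 2)
  step 2: ref 3 -> FAULT, evict 2, frames=[3,1] (faults so far: 3)
  step 3: ref 2 -> FAULT, evict 1, frames=[3,2] (faults so far: 4)
  step 4: ref 3 -> HIT, frames=[3,2] (faults so far: 4)
  step 5: ref 2 -> HIT, frames=[3,2] (faults so far: 4)
  step 6: ref 2 -> HIT, frames=[3,2] (faults so far: 4)
  step 7: ref 2 -> HIT, frames=[3,2] (faults so far: 4)
  step 8: ref 2 -> HIT, frames=[3,2] (faults so far: 4)
  step 9: ref 2 -> HIT, frames=[3,2] (faults so far: 4)
  step 10: ref 3 -> HIT, frames=[3,2] (faults so far: 4)
  step 11: ref 3 -> HIT, frames=[3,2] (faults so far: 4)
  step 12: ref 2 -> HIT, frames=[3,2] (faults so far: 4)
  step 13: ref 3 -> HIT, frames=[3,2] (faults so far: 4)
  FIFO total faults: 4
--- LRU ---
  step 0: ref 2 -> FAULT, frames=[2,-] (faults so far: 1)
  step 1: ref 1 -> FAULT, frames=[2,1] (faults so far: 2)
  step 2: ref 3 -> FAULT, evict 2, frames=[3,1] (faults so far: 3)
  step 3: ref 2 -> FAULT, evict 1, frames=[3,2] (faults so far: 4)
  step 4: ref 3 -> HIT, frames=[3,2] (faults so far: 4)
  step 5: ref 2 -> HIT, frames=[3,2] (faults so far: 4)
  step 6: ref 2 -> HIT, frames=[3,2] (faults so far: 4)
  step 7: ref 2 -> HIT, frames=[3,2] (faults so far: 4)
  step 8: ref 2 -> HIT, frames=[3,2] (faults so far: 4)
  step 9: ref 2 -> HIT, frames=[3,2] (faults so far: 4)
  step 10: ref 3 -> HIT, frames=[3,2] (faults so far: 4)
  step 11: ref 3 -> HIT, frames=[3,2] (faults so far: 4)
  step 12: ref 2 -> HIT, frames=[3,2] (faults so far: 4)
  step 13: ref 3 -> HIT, frames=[3,2] (faults so far: 4)
  LRU total faults: 4
--- Optimal ---
  step 0: ref 2 -> FAULT, frames=[2,-] (faults so far: 1)
  step 1: ref 1 -> FAULT, frames=[2,1] (faults so far: 2)
  step 2: ref 3 -> FAULT, evict 1, frames=[2,3] (faults so far: 3)
  step 3: ref 2 -> HIT, frames=[2,3] (faults so far: 3)
  step 4: ref 3 -> HIT, frames=[2,3] (faults so far: 3)
  step 5: ref 2 -> HIT, frames=[2,3] (faults so far: 3)
  step 6: ref 2 -> HIT, frames=[2,3] (faults so far: 3)
  step 7: ref 2 -> HIT, frames=[2,3] (faults so far: 3)
  step 8: ref 2 -> HIT, frames=[2,3] (faults so far: 3)
  step 9: ref 2 -> HIT, frames=[2,3] (faults so far: 3)
  step 10: ref 3 -> HIT, frames=[2,3] (faults so far: 3)
  step 11: ref 3 -> HIT, frames=[2,3] (faults so far: 3)
  step 12: ref 2 -> HIT, frames=[2,3] (faults so far: 3)
  step 13: ref 3 -> HIT, frames=[2,3] (faults so far: 3)
  Optimal total faults: 3

Answer: 4 4 3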